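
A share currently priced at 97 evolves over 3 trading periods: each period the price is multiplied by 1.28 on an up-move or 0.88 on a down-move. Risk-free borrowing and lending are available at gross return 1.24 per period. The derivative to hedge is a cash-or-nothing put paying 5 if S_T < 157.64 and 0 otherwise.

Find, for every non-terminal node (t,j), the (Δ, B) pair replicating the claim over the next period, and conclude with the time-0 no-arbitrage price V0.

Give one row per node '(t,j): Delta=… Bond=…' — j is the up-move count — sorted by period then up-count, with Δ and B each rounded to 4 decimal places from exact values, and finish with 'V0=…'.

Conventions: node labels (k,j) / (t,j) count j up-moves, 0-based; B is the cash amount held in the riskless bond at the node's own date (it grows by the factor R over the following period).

(0,0): Delta=-0.0679 Bond=7.2956
(1,0): Delta=0.0000 Bond=3.2518
(1,1): Delta=-0.0731 Bond=9.6904
(2,0): Delta=0.0000 Bond=4.0323
(2,1): Delta=0.0000 Bond=4.0323
(2,2): Delta=-0.0787 Bond=12.9032
V0=0.7107

No-arbitrage ⇒ martingale measure with p* = (R−d)/(u−d) = 0.9000.
Payoffs at expiry: V(3,0)=5.0000, V(3,1)=5.0000, V(3,2)=5.0000, V(3,3)=0.0000
  t=2,j=0: stock 75.1168 → up 96.1495 (V=5.0000), down 66.1028 (V=5.0000). Price 4.0323; hedge Δ=0.0000, bond B=4.0323.
  t=2,j=1: stock 109.2608 → up 139.8538 (V=5.0000), down 96.1495 (V=5.0000). Price 4.0323; hedge Δ=0.0000, bond B=4.0323.
  t=2,j=2: stock 158.9248 → up 203.4237 (V=0.0000), down 139.8538 (V=5.0000). Price 0.4032; hedge Δ=-0.0787, bond B=12.9032.
  t=1,j=0: stock 85.3600 → up 109.2608 (V=4.0323), down 75.1168 (V=4.0323). Price 3.2518; hedge Δ=0.0000, bond B=3.2518.
  t=1,j=1: stock 124.1600 → up 158.9248 (V=0.4032), down 109.2608 (V=4.0323). Price 0.6178; hedge Δ=-0.0731, bond B=9.6904.
  t=0,j=0: stock 97.0000 → up 124.1600 (V=0.6178), down 85.3600 (V=3.2518). Price 0.7107; hedge Δ=-0.0679, bond B=7.2956.
Sanity check at the root: Δ(0,0)·S0 + B(0,0) reproduces V0 = 0.7107.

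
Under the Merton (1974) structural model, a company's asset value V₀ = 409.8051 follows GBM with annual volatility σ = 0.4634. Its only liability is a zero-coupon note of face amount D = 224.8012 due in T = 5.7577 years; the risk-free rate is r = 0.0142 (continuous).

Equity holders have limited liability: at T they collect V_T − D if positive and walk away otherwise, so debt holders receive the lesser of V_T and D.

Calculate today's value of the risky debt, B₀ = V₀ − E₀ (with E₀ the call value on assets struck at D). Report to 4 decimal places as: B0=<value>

B0=157.9587

Work the structural quantities from V₀ = 409.8051 against face 224.8012:
d₁ = [ln(V₀/D) + (r + σ²/2)T] / (σ√T)
   = [ln(409.8051/224.8012) + (0.0142 + 0.5·0.4634²)·5.7577] / (0.4634·√5.7577)
   = [0.600465 + 0.699962] / 1.111938 = 1.169515
d₂ = d₁ − σ√T = 1.169515 − 1.111938 = 0.057577
N(d₁) = 0.878902,  N(d₂) = 0.522957,  e^(−rT) = 0.921494
E₀ = V₀·N(d₁) − D·e^(−rT)·N(d₂)
   = 409.8051·0.878902 − 224.8012·0.921494·0.522957 = 251.846377
B₀ = V₀ − E₀ = 409.8051 − 251.846377 = 157.958723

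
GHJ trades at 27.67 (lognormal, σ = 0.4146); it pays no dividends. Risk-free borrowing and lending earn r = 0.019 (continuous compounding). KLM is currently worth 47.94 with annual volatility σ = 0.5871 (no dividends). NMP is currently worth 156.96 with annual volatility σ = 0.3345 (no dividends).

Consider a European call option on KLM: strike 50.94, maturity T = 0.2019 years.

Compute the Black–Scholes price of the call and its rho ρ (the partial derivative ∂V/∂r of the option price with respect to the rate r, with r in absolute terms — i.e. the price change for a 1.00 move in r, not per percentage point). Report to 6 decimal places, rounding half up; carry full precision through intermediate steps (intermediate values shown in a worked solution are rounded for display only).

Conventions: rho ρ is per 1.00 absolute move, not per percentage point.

price = 3.894503
ρ = 3.730629

σ√T = 0.5871·√0.2019 = 0.263803
d₁ = (ln(S/K) + (r+σ²/2)T) / (σ√T) = (ln(47.94/50.94) + (0.019+0.5871²/2)·0.2019) / 0.263803 = (-0.060698 + 0.038632) / 0.263803 = -0.083646
d₂ = d₁ − σ√T = -0.083646 − 0.263803 = -0.347449
e^{−rT} = 0.996171
N(d₁) = 0.466669,  N(d₂) = 0.364127
Call price V = S·N(d₁) − K·e^{−rT}·N(d₂) = 22.372112 − 18.477609 = 3.894503
ρ = K·T·e^{−rT}·N(d₂) = 3.730629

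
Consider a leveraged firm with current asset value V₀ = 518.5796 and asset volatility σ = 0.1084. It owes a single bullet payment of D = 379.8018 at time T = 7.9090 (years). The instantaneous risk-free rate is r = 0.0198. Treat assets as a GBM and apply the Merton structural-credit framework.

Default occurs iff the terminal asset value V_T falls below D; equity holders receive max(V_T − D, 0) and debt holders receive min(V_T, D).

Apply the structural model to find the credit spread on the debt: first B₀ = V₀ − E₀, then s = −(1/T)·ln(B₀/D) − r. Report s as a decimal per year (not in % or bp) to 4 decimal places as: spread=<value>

Equity is a call on the firm's assets struck at D = 379.8018:
d₁ = [ln(V₀/D) + (r + σ²/2)T] / (σ√T)
   = [ln(518.5796/379.8018) + (0.0198 + 0.5·0.1084²)·7.9090] / (0.1084·√7.9090)
   = [0.311444 + 0.203066] / 0.304853 = 1.687732
d₂ = d₁ − σ√T = 1.687732 − 0.304853 = 1.382880
N(d₁) = 0.954269,  N(d₂) = 0.916649,  e^(−rT) = 0.855048
E₀ = V₀·N(d₁) − D·e^(−rT)·N(d₂)
   = 518.5796·0.954269 − 379.8018·0.855048·0.916649 = 197.183762
B₀ = V₀ − E₀ = 518.5796 − 197.183762 = 321.395838
spread = −(1/T)·ln(B₀/D) − r = −(1/7.9090)·ln(321.395838/379.8018) − 0.0198 = 0.00131216

spread=0.0013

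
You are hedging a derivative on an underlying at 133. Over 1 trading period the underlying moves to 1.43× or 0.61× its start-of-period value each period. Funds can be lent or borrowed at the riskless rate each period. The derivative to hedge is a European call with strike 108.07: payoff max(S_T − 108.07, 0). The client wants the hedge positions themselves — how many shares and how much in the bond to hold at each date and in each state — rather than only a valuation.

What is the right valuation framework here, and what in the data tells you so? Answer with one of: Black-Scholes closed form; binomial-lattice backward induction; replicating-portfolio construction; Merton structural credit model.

Key observation: the task asks for the hedge itself — share and bond holdings at every node of the 1-period tree on spot 133 with factors 1.43/0.61 — which is exactly what the replicating-portfolio construction produces.

framework: replicating-portfolio construction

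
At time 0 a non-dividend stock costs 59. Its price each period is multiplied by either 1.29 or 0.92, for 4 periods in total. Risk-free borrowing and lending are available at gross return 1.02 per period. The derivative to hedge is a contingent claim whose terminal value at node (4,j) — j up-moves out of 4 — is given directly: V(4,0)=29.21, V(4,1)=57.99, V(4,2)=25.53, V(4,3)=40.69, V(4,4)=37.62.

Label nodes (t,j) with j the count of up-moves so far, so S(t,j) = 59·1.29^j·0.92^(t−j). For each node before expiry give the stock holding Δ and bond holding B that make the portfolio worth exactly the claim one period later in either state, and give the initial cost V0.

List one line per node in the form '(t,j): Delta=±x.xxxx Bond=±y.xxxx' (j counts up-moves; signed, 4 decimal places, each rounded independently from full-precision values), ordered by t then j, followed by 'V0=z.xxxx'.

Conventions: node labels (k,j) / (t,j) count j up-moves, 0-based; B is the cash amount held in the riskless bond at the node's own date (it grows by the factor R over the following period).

(0,0): Delta=-0.0202 Bond=39.2057
(1,0): Delta=0.1737 Bond=29.4662
(1,1): Delta=-0.3935 Bond=68.4037
(2,0): Delta=0.6489 Bond=6.3264
(2,1): Delta=-0.7413 Bond=94.1240
(2,2): Delta=0.2762 Bond=4.0207
(3,0): Delta=1.6931 Bond=-41.5207
(3,1): Delta=-1.3619 Bond=135.9817
(3,2): Delta=0.4536 Bond=-11.9266
(3,3): Delta=-0.0655 Bond=47.3760
V0=38.0142

The replicating-portfolio and risk-neutral prices coincide; use p* = (1.02−0.92)/(1.29−0.92) = 0.2703 for the latter.
At maturity the claim pays: V(4,0)=29.2100, V(4,1)=57.9900, V(4,2)=25.5300, V(4,3)=40.6900, V(4,4)=37.6200
(3,0): S=45.9426. Δ = (V_up−V_dn)/(S_up−S_dn) = (57.9900−29.2100)/(59.2659−42.2672) = 1.6931. V = [p*·57.9900 + (1−p*)·29.2100]/1.02 = 36.2631. B = V − Δ·S = -41.5207.
(3,1): S=64.4195. Δ = (V_up−V_dn)/(S_up−S_dn) = (25.5300−57.9900)/(83.1012−59.2659) = -1.3619. V = [p*·25.5300 + (1−p*)·57.9900]/1.02 = 48.2520. B = V − Δ·S = 135.9817.
(3,2): S=90.3273. Δ = (V_up−V_dn)/(S_up−S_dn) = (40.6900−25.5300)/(116.5223−83.1012) = 0.4536. V = [p*·40.6900 + (1−p*)·25.5300]/1.02 = 29.0464. B = V − Δ·S = -11.9266.
(3,3): S=126.6547. Δ = (V_up−V_dn)/(S_up−S_dn) = (37.6200−40.6900)/(163.3845−116.5223) = -0.0655. V = [p*·37.6200 + (1−p*)·40.6900]/1.02 = 39.0787. B = V − Δ·S = 47.3760.
(2,0): S=49.9376. Δ = (V_up−V_dn)/(S_up−S_dn) = (48.2520−36.2631)/(64.4195−45.9426) = 0.6489. V = [p*·48.2520 + (1−p*)·36.2631]/1.02 = 38.7288. B = V − Δ·S = 6.3264.
(2,1): S=70.0212. Δ = (V_up−V_dn)/(S_up−S_dn) = (29.0464−48.2520)/(90.3273−64.4195) = -0.7413. V = [p*·29.0464 + (1−p*)·48.2520]/1.02 = 42.2169. B = V − Δ·S = 94.1240.
(2,2): S=98.1819. Δ = (V_up−V_dn)/(S_up−S_dn) = (39.0787−29.0464)/(126.6547−90.3273) = 0.2762. V = [p*·39.0787 + (1−p*)·29.0464]/1.02 = 31.1351. B = V − Δ·S = 4.0207.
(1,0): S=54.2800. Δ = (V_up−V_dn)/(S_up−S_dn) = (42.2169−38.7288)/(70.0212−49.9376) = 0.1737. V = [p*·42.2169 + (1−p*)·38.7288]/1.02 = 38.8937. B = V − Δ·S = 29.4662.
(1,1): S=76.1100. Δ = (V_up−V_dn)/(S_up−S_dn) = (31.1351−42.2169)/(98.1819−70.0212) = -0.3935. V = [p*·31.1351 + (1−p*)·42.2169]/1.02 = 38.4528. B = V − Δ·S = 68.4037.
(0,0): S=59.0000. Δ = (V_up−V_dn)/(S_up−S_dn) = (38.4528−38.8937)/(76.1100−54.2800) = -0.0202. V = [p*·38.4528 + (1−p*)·38.8937]/1.02 = 38.0142. B = V − Δ·S = 39.2057.
Check: Δ(0,0)·S0 + B(0,0) = 38.0142 = V0.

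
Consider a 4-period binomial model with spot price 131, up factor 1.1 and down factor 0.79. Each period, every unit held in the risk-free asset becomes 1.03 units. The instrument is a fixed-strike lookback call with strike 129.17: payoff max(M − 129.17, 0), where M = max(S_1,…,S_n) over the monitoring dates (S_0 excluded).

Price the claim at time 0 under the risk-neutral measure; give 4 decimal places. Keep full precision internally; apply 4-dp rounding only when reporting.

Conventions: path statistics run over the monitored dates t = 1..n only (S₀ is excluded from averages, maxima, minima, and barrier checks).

Set p* = 0.7742 (from d < R < u); the path-dependent value is the discounted p*-expectation over all price paths.
Enumerate all 2^4 = 16 price paths (U = up ×1.1, D = down ×0.79); each path with k up-moves has probability p*^k·(1−p*)^(4−k).
DDDD: M=103.4900, payoff=0.0000, prob=0.002600
UDDD: M=144.1000, payoff=14.9300, prob=0.008914
DUDD: M=113.8390, payoff=0.0000, prob=0.008914
UUDD: M=158.5100, payoff=29.3400, prob=0.030561
DDUD: M=103.4900, payoff=0.0000, prob=0.008914
UDUD: M=144.1000, payoff=14.9300, prob=0.030561
DUUD: M=125.2229, payoff=0.0000, prob=0.030561
UUUD: M=174.3610, payoff=45.1910, prob=0.104782
DDDU: M=103.4900, payoff=0.0000, prob=0.008914
UDDU: M=144.1000, payoff=14.9300, prob=0.030561
DUDU: M=113.8390, payoff=0.0000, prob=0.030561
UUDU: M=158.5100, payoff=29.3400, prob=0.104782
DDUU: M=103.4900, payoff=0.0000, prob=0.030561
UDUU: M=144.1000, payoff=14.9300, prob=0.104782
DUUU: M=137.7452, payoff=8.5752, prob=0.104782
UUUU: M=191.7971, payoff=62.6271, prob=0.359251
Price = Σ prob·payoff / R^4 = 34.713557 / 1.125509 = 30.8425

price = 30.8425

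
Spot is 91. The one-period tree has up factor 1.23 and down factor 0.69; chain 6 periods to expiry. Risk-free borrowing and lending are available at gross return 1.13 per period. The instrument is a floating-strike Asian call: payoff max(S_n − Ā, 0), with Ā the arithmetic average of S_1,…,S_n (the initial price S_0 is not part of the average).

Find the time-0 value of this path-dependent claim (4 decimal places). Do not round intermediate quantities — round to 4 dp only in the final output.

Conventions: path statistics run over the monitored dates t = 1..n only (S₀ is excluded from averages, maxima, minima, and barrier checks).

No-arbitrage gives p* = (R−d)/(u−d) = 0.8148: enumerate every path, weight its payoff by its p*-probability, and discount by R^6.
Enumerate all 2^6 = 64 price paths (U = up ×1.23, D = down ×0.69); each path with k up-moves has probability p*^k·(1−p*)^(6−k).
DDDDDD: Ā=30.1150, payoff=0.0000, prob=0.000040
UDDDDD: Ā=53.6832, payoff=0.0000, prob=0.000177
DUDDDD: Ā=45.4932, payoff=0.0000, prob=0.000177
UUDDDD: Ā=81.0965, payoff=0.0000, prob=0.000781
DDUDDD: Ā=39.8421, payoff=0.0000, prob=0.000177
UDUDDD: Ā=71.0228, payoff=0.0000, prob=0.000781
DUUDDD: Ā=62.8328, payoff=0.0000, prob=0.000781
UUUDDD: Ā=112.0064, payoff=0.0000, prob=0.003436
DDDUDD: Ā=35.9428, payoff=0.0000, prob=0.000177
UDDUDD: Ā=64.0720, payoff=0.0000, prob=0.000781
DUDUDD: Ā=55.8820, payoff=0.0000, prob=0.000781
UUDUDD: Ā=99.6157, payoff=0.0000, prob=0.003436
DDUUDD: Ā=50.2309, payoff=0.0000, prob=0.000781
UDUUDD: Ā=89.5420, payoff=0.0000, prob=0.003436
DUUUDD: Ā=81.3520, payoff=0.0000, prob=0.003436
UUUUDD: Ā=145.0188, payoff=0.0000, prob=0.015116
DDDDUD: Ā=33.2523, payoff=0.0000, prob=0.000177
UDDDUD: Ā=59.2759, payoff=0.0000, prob=0.000781
DUDDUD: Ā=51.0859, payoff=0.0000, prob=0.000781
UUDDUD: Ā=91.0662, payoff=0.0000, prob=0.003436
DDUDUD: Ā=45.4348, payoff=0.0000, prob=0.000781
UDUDUD: Ā=80.9925, payoff=0.0000, prob=0.003436
DUUDUD: Ā=72.8025, payoff=0.0000, prob=0.003436
UUUDUD: Ā=129.7783, payoff=0.0000, prob=0.015116
DDDUUD: Ā=41.5355, payoff=0.0000, prob=0.000781
UDDUUD: Ā=74.0416, payoff=0.0000, prob=0.003436
DUDUUD: Ā=65.8516, payoff=0.0000, prob=0.003436
UUDUUD: Ā=117.3877, payoff=0.0000, prob=0.015116
DDUUUD: Ā=60.2005, payoff=0.0000, prob=0.003436
UDUUUD: Ā=107.3140, payoff=0.0000, prob=0.015116
DUUUUD: Ā=99.1240, payoff=0.0414, prob=0.015116
UUUUUD: Ā=176.6993, payoff=0.0738, prob=0.066512
DDDDDU: Ā=31.3959, payoff=0.0000, prob=0.000177
UDDDDU: Ā=55.9666, payoff=0.0000, prob=0.000781
DUDDDU: Ā=47.7766, payoff=0.0000, prob=0.000781
UUDDDU: Ā=85.1670, payoff=0.0000, prob=0.003436
DDUDDU: Ā=42.1255, payoff=0.0000, prob=0.000781
UDUDDU: Ā=75.0933, payoff=0.0000, prob=0.003436
DUUDDU: Ā=66.9033, payoff=0.0000, prob=0.003436
UUUDDU: Ā=119.2624, payoff=0.0000, prob=0.015116
DDDUDU: Ā=38.2262, payoff=0.0000, prob=0.000781
UDDUDU: Ā=68.1424, payoff=0.0000, prob=0.003436
DUDUDU: Ā=59.9524, payoff=0.0000, prob=0.003436
UUDUDU: Ā=106.8717, payoff=0.0000, prob=0.015116
DDUUDU: Ā=54.3013, payoff=1.3280, prob=0.003436
UDUUDU: Ā=96.7980, payoff=2.3673, prob=0.015116
DUUUDU: Ā=88.6080, payoff=10.5573, prob=0.015116
UUUUDU: Ā=157.9534, payoff=18.8196, prob=0.066512
DDDDUU: Ā=35.5358, payoff=0.0000, prob=0.000781
UDDDUU: Ā=63.3463, payoff=0.0000, prob=0.003436
DUDDUU: Ā=55.1563, payoff=0.4730, prob=0.003436
UUDDUU: Ā=98.3222, payoff=0.8432, prob=0.015116
DDUDUU: Ā=49.5052, payoff=6.1241, prob=0.003436
UDUDUU: Ā=88.2485, payoff=10.9169, prob=0.015116
DUUDUU: Ā=80.0585, payoff=19.1069, prob=0.015116
UUUDUU: Ā=142.7129, payoff=34.0601, prob=0.066512
DDDUUU: Ā=45.6060, payoff=10.0234, prob=0.003436
UDDUUU: Ā=81.2976, payoff=17.8677, prob=0.015116
DUDUUU: Ā=73.1076, payoff=26.0577, prob=0.015116
UUDUUU: Ā=130.3223, payoff=46.4508, prob=0.066512
DDUUUU: Ā=67.4565, payoff=31.7088, prob=0.015116
UDUUUU: Ā=120.2486, payoff=56.5245, prob=0.066512
DUUUUU: Ā=112.0586, payoff=64.7145, prob=0.066512
UUUUUU: Ā=199.7566, payoff=115.3606, prob=0.292653
Price = Σ prob·payoff / R^6 = 50.303681 / 2.081952 = 24.1618

price = 24.1618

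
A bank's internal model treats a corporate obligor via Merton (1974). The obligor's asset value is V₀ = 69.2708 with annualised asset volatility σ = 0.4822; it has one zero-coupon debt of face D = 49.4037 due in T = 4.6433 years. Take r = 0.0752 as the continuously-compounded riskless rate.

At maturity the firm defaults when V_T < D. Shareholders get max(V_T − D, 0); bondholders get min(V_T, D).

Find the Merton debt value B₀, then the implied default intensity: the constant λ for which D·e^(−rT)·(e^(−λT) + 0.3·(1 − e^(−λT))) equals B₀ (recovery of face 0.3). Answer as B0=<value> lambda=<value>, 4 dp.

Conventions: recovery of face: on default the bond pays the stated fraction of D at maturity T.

B0=27.6173 lambda=0.0757

With assets at 69.2708 and a single debt payment of 49.4037 at 4.6433 years:
d₁ = [ln(V₀/D) + (r + σ²/2)T] / (σ√T)
   = [ln(69.2708/49.4037) + (0.0752 + 0.5·0.4822²)·4.6433] / (0.4822·√4.6433)
   = [0.337998 + 0.888999] / 1.039060 = 1.180872
d₂ = d₁ − σ√T = 1.180872 − 1.039060 = 0.141812
N(d₁) = 0.881173,  N(d₂) = 0.556386,  e^(−rT) = 0.705269
E₀ = V₀·N(d₁) − D·e^(−rT)·N(d₂)
   = 69.2708·0.881173 − 49.4037·0.705269·0.556386 = 41.653483
B₀ = V₀ − E₀ = 69.2708 − 41.653483 = 27.617317
e^(−λT) = (B₀·e^(rT)/D − 0.3)/(1 − 0.3) = (27.6173·1.417899/49.4037 − 0.3)/0.7 = 0.70374806
λ = −ln(0.70374806)/4.6433 = 0.075665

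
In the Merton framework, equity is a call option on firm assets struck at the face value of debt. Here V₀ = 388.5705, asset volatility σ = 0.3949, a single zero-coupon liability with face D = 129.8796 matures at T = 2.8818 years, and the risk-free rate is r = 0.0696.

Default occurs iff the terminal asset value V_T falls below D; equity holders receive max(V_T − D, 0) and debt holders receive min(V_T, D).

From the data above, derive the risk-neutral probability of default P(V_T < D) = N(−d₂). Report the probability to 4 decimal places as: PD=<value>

PD=0.0549

Work the structural quantities from V₀ = 388.5705 against face 129.8796:
d₁ = [ln(V₀/D) + (r + σ²/2)T] / (σ√T)
   = [ln(388.5705/129.8796) + (0.0696 + 0.5·0.3949²)·2.8818] / (0.3949·√2.8818)
   = [1.095867 + 0.425276] / 0.670377 = 2.269086
d₂ = d₁ − σ√T = 2.269086 − 0.670377 = 1.598709
risk-neutral PD = N(−d₂) = N(-1.598709) = 0.054943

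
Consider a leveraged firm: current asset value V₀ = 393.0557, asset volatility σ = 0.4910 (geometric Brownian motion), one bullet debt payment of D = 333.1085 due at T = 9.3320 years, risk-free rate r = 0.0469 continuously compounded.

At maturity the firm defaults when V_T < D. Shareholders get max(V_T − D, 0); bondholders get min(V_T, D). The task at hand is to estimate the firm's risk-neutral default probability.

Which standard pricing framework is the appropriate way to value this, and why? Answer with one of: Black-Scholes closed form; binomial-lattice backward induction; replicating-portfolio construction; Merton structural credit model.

Key observation: with the firm-asset dynamics (V₀ = 393.0557) and a single zero-coupon liability of face 333.1085 given, debt value, spread, and default probability all derive from the option view of the balance sheet.

framework: Merton structural credit model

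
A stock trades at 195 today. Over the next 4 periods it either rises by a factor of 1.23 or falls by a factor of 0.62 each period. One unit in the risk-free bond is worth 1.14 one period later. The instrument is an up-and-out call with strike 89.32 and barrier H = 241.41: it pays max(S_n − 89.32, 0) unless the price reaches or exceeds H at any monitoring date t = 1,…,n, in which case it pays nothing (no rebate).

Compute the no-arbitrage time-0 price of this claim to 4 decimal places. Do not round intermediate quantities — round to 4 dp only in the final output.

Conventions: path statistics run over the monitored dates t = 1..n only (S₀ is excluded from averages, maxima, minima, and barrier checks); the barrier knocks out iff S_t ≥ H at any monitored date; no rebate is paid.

Under the martingale measure an up-move has probability p* = 0.8525; value the claim as the probability-weighted average of per-path payoffs, discounted 4 periods at R = 1.14.
Enumerate all 2^4 = 16 price paths (U = up ×1.23, D = down ×0.62); each path with k up-moves has probability p*^k·(1−p*)^(4−k).
DDDD: M=120.9000, payoff=0.0000, prob=0.000474
UDDD: M=239.8500, payoff=0.0000, prob=0.002738
DUDD: M=148.7070, payoff=0.0000, prob=0.002738
UUDD: M=295.0155, payoff=0.0000, prob=0.015819
DDUD: M=120.9000, payoff=0.0000, prob=0.002738
UDUD: M=239.8500, payoff=24.0840, prob=0.015819
DUUD: M=182.9096, payoff=24.0840, prob=0.015819
UUUD: M=362.8691, payoff=0.0000, prob=0.091397
DDDU: M=120.9000, payoff=0.0000, prob=0.002738
UDDU: M=239.8500, payoff=24.0840, prob=0.015819
DUDU: M=148.7070, payoff=24.0840, prob=0.015819
UUDU: M=295.0155, payoff=0.0000, prob=0.091397
DDUU: M=120.9000, payoff=24.0840, prob=0.015819
UDUU: M=239.8500, payoff=135.6588, prob=0.091397
DUUU: M=224.9788, payoff=135.6588, prob=0.091397
UUUU: M=446.3289, payoff=0.0000, prob=0.528073
Price = Σ prob·payoff / R^4 = 26.702582 / 1.688960 = 15.8101

price = 15.8101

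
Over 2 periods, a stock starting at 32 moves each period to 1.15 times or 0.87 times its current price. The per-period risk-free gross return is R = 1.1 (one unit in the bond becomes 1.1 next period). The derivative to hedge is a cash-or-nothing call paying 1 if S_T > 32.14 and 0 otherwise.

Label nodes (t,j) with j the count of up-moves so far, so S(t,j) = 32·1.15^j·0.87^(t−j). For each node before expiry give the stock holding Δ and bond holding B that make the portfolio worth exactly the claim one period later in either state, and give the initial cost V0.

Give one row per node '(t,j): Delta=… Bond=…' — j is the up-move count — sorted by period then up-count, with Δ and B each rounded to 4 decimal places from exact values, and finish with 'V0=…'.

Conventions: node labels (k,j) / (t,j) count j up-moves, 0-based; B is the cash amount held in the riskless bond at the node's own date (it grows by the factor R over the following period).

(0,0): Delta=0.0833 Bond=-2.1093
(1,0): Delta=0.0000 Bond=0.0000
(1,1): Delta=0.0970 Bond=-2.8247
V0=0.5576

Risk-neutral probability p* = (R−d)/(u−d) = (1.1−0.87)/(1.15−0.87) = 0.8214.
Expiry values: V(2,0)=0.0000, V(2,1)=0.0000, V(2,2)=1.0000
  t=1,j=0: stock 27.8400 → up 32.0160 (V=0.0000), down 24.2208 (V=0.0000). Price 0.0000; hedge Δ=0.0000, bond B=0.0000.
  t=1,j=1: stock 36.8000 → up 42.3200 (V=1.0000), down 32.0160 (V=0.0000). Price 0.7468; hedge Δ=0.0970, bond B=-2.8247.
  t=0,j=0: stock 32.0000 → up 36.8000 (V=0.7468), down 27.8400 (V=0.0000). Price 0.5576; hedge Δ=0.0833, bond B=-2.1093.
Verification: the root portfolio costs Δ(0,0)·S0 + B(0,0) = 0.5576, matching V0.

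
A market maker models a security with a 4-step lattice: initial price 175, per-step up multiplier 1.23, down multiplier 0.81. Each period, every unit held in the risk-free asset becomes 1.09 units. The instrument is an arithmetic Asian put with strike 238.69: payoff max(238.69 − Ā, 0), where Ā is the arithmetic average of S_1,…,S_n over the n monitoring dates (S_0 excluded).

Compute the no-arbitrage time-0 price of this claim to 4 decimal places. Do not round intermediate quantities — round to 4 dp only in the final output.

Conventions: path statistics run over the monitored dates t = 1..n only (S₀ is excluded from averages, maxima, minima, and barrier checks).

Risk-neutral up-probability p* = (R−d)/(u−d) = (1.09−0.81)/(1.23−0.81) = 0.6667; the claim prices as the p*-weighted sum of path payoffs discounted by R^4.
Enumerate all 2^4 = 16 price paths (U = up ×1.23, D = down ×0.81); each path with k up-moves has probability p*^k·(1−p*)^(4−k).
DDDD: Ā=106.2254, payoff=132.4646, prob=0.012346
UDDD: Ā=161.3052, payoff=77.3848, prob=0.024691
DUDD: Ā=142.9302, payoff=95.7598, prob=0.024691
UUDD: Ā=217.0421, payoff=21.6479, prob=0.049383
DDUD: Ā=128.0464, payoff=110.6436, prob=0.024691
UDUD: Ā=194.4409, payoff=44.2491, prob=0.049383
DUUD: Ā=176.0659, payoff=62.6241, prob=0.049383
UUUD: Ā=267.3593, payoff=0.0000, prob=0.098765
DDDU: Ā=115.9906, payoff=122.6994, prob=0.024691
UDDU: Ā=176.1339, payoff=62.5561, prob=0.049383
DUDU: Ā=157.7589, payoff=80.9311, prob=0.049383
UUDU: Ā=239.5597, payoff=0.0000, prob=0.098765
DDUU: Ā=142.8751, payoff=95.8149, prob=0.049383
UDUU: Ā=216.9585, payoff=21.7315, prob=0.098765
DUUU: Ā=198.5835, payoff=40.1065, prob=0.098765
UUUU: Ā=301.5527, payoff=0.0000, prob=0.197531
Price = Σ prob·payoff / R^4 = 35.943671 / 1.411582 = 25.4634

price = 25.4634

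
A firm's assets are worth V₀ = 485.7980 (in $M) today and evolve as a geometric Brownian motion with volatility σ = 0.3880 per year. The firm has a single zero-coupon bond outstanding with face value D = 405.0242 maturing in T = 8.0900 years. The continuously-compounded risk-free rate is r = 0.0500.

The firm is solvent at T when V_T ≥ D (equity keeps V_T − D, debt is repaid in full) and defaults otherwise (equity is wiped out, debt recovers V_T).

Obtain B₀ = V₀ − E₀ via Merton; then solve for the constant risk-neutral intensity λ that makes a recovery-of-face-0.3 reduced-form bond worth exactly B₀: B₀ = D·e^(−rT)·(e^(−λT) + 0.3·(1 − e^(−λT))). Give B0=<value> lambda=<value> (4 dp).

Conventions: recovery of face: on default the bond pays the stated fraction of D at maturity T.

B0=200.6412 lambda=0.0567

Work the structural quantities from V₀ = 485.7980 against face 405.0242:
d₁ = [ln(V₀/D) + (r + σ²/2)T] / (σ√T)
   = [ln(485.7980/405.0242) + (0.0500 + 0.5·0.3880²)·8.0900] / (0.3880·√8.0900)
   = [0.181846 + 1.013450] / 1.103586 = 1.083103
d₂ = d₁ − σ√T = 1.083103 − 1.103586 = -0.020483
N(d₁) = 0.860619,  N(d₂) = 0.491829,  e^(−rT) = 0.667310
E₀ = V₀·N(d₁) − D·e^(−rT)·N(d₂)
   = 485.7980·0.860619 − 405.0242·0.667310·0.491829 = 285.156759
B₀ = V₀ − E₀ = 485.7980 − 285.156759 = 200.641241
e^(−λT) = (B₀·e^(rT)/D − 0.3)/(1 − 0.3) = (200.6412·1.498553/405.0242 − 0.3)/0.7 = 0.63193480
λ = −ln(0.63193480)/8.0900 = 0.056733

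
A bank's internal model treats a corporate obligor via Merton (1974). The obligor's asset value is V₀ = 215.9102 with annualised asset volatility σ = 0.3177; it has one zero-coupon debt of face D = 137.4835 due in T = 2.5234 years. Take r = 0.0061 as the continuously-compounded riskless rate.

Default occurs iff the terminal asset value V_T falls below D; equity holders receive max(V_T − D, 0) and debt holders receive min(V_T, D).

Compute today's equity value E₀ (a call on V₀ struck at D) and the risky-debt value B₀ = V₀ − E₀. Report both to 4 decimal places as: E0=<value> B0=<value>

Apply the equity-as-call identities (strike 137.4835, horizon 2.5234 years):
d₁ = [ln(V₀/D) + (r + σ²/2)T] / (σ√T)
   = [ln(215.9102/137.4835) + (0.0061 + 0.5·0.3177²)·2.5234] / (0.3177·√2.5234)
   = [0.451359 + 0.142740] / 0.504673 = 1.177195
d₂ = d₁ − σ√T = 1.177195 − 0.504673 = 0.672522
N(d₁) = 0.880441,  N(d₂) = 0.749374,  e^(−rT) = 0.984725
E₀ = V₀·N(d₁) − D·e^(−rT)·N(d₂)
   = 215.9102·0.880441 − 137.4835·0.984725·0.749374 = 88.643356
B₀ = V₀ − E₀ = 215.9102 − 88.643356 = 127.266844

E0=88.6434 B0=127.2668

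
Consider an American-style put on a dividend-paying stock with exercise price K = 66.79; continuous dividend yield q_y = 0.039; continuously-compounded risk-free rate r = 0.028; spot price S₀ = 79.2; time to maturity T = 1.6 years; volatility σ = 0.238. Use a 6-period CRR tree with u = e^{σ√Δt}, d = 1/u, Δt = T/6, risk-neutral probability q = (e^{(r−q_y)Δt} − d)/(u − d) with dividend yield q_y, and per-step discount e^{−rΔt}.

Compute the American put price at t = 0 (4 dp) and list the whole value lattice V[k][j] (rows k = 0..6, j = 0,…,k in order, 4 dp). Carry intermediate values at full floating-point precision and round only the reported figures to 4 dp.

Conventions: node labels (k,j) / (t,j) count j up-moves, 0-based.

params: Δt=0.26667 u=1.13077 d=0.88435 q=0.45743 e^(-rΔt)=0.99256
t_6 payoffs: 28.9048 18.3481 4.8497 0.0000 0.0000 0.0000 0.0000
k=5: node(5,0) S=42.8396 payoff=23.9504 vs cont=23.8968 → 23.9504 [stop]  node(5,1) S=54.7769 payoff=12.0131 vs cont=12.0830 → 12.0830 [wait]  node(5,2) S=70.0405 payoff=0.0000 vs cont=2.6117 → 2.6117 [wait]  node(5,3) S=89.5573 payoff=0.0000 vs cont=0.0000 → 0.0000 [wait]  node(5,4) S=114.5125 payoff=0.0000 vs cont=0.0000 → 0.0000 [wait]  node(5,5) S=146.4215 payoff=0.0000 vs cont=0.0000 → 0.0000 [wait]
k=4: node(4,0) S=48.4419 payoff=18.3481 vs cont=18.3842 → 18.3842 [wait]  node(4,1) S=61.9403 payoff=4.8497 vs cont=7.6929 → 7.6929 [wait]  node(4,2) S=79.2000 payoff=0.0000 vs cont=1.4065 → 1.4065 [wait]  node(4,3) S=101.2691 payoff=0.0000 vs cont=0.0000 → 0.0000 [wait]  node(4,4) S=129.4878 payoff=0.0000 vs cont=0.0000 → 0.0000 [wait]
k=3: node(3,0) S=54.7769 payoff=12.0131 vs cont=13.3933 → 13.3933 [wait]  node(3,1) S=70.0405 payoff=0.0000 vs cont=4.7815 → 4.7815 [wait]  node(3,2) S=89.5573 payoff=0.0000 vs cont=0.7575 → 0.7575 [wait]  node(3,3) S=114.5125 payoff=0.0000 vs cont=0.0000 → 0.0000 [wait]
k=2: node(2,0) S=61.9403 payoff=4.8497 vs cont=9.3837 → 9.3837 [wait]  node(2,1) S=79.2000 payoff=0.0000 vs cont=2.9189 → 2.9189 [wait]  node(2,2) S=101.2691 payoff=0.0000 vs cont=0.4079 → 0.4079 [wait]
k=1: node(1,0) S=70.0405 payoff=0.0000 vs cont=6.3788 → 6.3788 [wait]  node(1,1) S=89.5573 payoff=0.0000 vs cont=1.7572 → 1.7572 [wait]
k=0: node(0,0) S=79.2000 payoff=0.0000 vs cont=4.2330 → 4.2330 [wait]

price = 4.2330
tree:
4.2330
6.3788 1.7572
9.3837 2.9189 0.4079
13.3933 4.7815 0.7575 0.0000
18.3842 7.6929 1.4065 0.0000 0.0000
23.9504 12.0830 2.6117 0.0000 0.0000 0.0000
28.9048 18.3481 4.8497 0.0000 0.0000 0.0000 0.0000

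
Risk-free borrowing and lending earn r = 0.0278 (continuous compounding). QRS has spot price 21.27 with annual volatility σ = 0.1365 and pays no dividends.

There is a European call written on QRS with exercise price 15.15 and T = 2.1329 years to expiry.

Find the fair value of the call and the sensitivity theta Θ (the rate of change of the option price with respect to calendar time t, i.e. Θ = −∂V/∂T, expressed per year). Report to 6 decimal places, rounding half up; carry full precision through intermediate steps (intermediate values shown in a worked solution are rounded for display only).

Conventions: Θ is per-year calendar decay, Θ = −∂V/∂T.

σ√T = 0.1365·√2.1329 = 0.199351
d₁ = (ln(S/K) + (r+σ²/2)T) / (σ√T) = (ln(21.27/15.15) + (0.0278+0.1365²/2)·2.1329) / 0.199351 = (0.339297 + 0.079165) / 0.199351 = 2.099125
d₂ = d₁ − σ√T = 2.099125 − 0.199351 = 1.899774
e^{−rT} = 0.942429
N(d₁) = 0.982097,  N(d₂) = 0.971269
Call price V = S·N(d₁) − K·e^{−rT}·N(d₂) = 20.889204 − 13.867579 = 7.021625
φ(d₁) = (1/√(2π))·e^{−d₁²/2} = 0.044065
Θ = −S·φ(d₁)·σ/(2√T) − r·K·e^{−rT}·N(d₂) = −0.043800 − 0.385519 = -0.429319

price = 7.021625
Θ = -0.429319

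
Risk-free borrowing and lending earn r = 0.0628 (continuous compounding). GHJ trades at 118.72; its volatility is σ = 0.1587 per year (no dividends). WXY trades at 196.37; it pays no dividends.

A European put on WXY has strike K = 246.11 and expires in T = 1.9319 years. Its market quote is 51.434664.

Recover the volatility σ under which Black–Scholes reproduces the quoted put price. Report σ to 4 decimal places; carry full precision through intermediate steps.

sigma = 0.3492

At σ = 0.3492 the Black–Scholes value reproduces the quote:
σ√T = 0.3492·√1.9319 = 0.485363
d₁ = (ln(S/K) + (r+σ²/2)T) / (σ√T) = (ln(196.37/246.11) + (0.0628+0.3492²/2)·1.9319) / 0.485363 = (-0.225778 + 0.239112) / 0.485363 = 0.027472
d₂ = d₁ − σ√T = 0.027472 − 0.485363 = -0.457891
e^{−rT} = 0.885748
N(−d₁) = 0.489042,  N(−d₂) = 0.676485
V = K·e^{−rT}·N(−d₂) − S·N(−d₁) = 147.467764 − 96.033100 = 51.434664 (matching the quote); vega is positive throughout, so no other σ reproduces this price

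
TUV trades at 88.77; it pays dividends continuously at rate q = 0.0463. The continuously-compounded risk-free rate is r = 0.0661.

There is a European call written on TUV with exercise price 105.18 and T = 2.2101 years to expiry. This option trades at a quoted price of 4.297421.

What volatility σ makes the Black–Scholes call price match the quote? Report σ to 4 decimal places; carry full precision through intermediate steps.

At σ = 0.1708 the Black–Scholes value reproduces the quote:
σ√T = 0.1708·√2.2101 = 0.253918
d₁ = (ln(S/K) + (r−q+σ²/2)T) / (σ√T) = (ln(88.77/105.18) + (0.0661−0.0463+0.1708²/2)·2.2101) / 0.253918 = (-0.169624 + 0.075997) / 0.253918 = -0.368730
d₂ = d₁ − σ√T = -0.368730 − 0.253918 = -0.622648
e^{−rT} = 0.864082
e^{−qT} = 0.902734
N(d₁) = 0.356165,  N(d₂) = 0.266758
V = S·e^{−qT}·N(d₁) − K·e^{−rT}·N(d₂) = 28.541488 − 24.244066 = 4.297421 (the observed quote) — the price is monotone increasing in volatility, hence this σ is the only solution

sigma = 0.1708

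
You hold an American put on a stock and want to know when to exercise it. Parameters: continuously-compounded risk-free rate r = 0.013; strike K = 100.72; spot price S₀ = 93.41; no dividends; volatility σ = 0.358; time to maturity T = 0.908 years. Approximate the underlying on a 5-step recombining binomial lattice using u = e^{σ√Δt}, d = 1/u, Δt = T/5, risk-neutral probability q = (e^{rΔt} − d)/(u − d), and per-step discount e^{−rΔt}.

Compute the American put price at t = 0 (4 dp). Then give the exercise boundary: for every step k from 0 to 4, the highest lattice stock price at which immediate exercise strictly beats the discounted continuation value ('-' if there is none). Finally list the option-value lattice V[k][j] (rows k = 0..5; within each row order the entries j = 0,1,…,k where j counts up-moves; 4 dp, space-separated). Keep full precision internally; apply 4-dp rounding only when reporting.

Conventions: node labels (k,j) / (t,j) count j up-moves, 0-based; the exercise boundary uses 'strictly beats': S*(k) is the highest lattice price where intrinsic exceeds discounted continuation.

Δt=0.18160  u=1.16481  d=0.85851  q=0.46965  discount=0.99764
step 5 (expiry): payoffs max(K−S,0) = 57.1574 41.6148 20.5268 0.0000 0.0000 0.0000
step 4: (k=4,j=0): S=50.7422, K−S=49.9778, hold=49.7403 ⇒ V=49.9778 exercise | (k=4,j=1): S=68.8464, K−S=31.8736, hold=31.6361 ⇒ V=31.8736 exercise | (k=4,j=2): S=93.4100, K−S=7.3100, hold=10.8607 ⇒ V=10.8607 continue | (k=4,j=3): S=126.7376, K−S=0.0000, hold=0.0000 ⇒ V=0.0000 continue | (k=4,j=4): S=171.9560, K−S=0.0000, hold=0.0000 ⇒ V=0.0000 continue  boundary S*=68.8464
step 3: (k=3,j=0): S=59.1052, K−S=41.6148, hold=41.3773 ⇒ V=41.6148 exercise | (k=3,j=1): S=80.1932, K−S=20.5268, hold=21.9530 ⇒ V=21.9530 continue | (k=3,j=2): S=108.8051, K−S=0.0000, hold=5.7464 ⇒ V=5.7464 continue | (k=3,j=3): S=147.6255, K−S=0.0000, hold=0.0000 ⇒ V=0.0000 continue  boundary S*=59.1052
step 2: (k=2,j=0): S=68.8464, K−S=31.8736, hold=32.3043 ⇒ V=32.3043 continue | (k=2,j=1): S=93.4100, K−S=7.3100, hold=14.3078 ⇒ V=14.3078 continue | (k=2,j=2): S=126.7376, K−S=0.0000, hold=3.0404 ⇒ V=3.0404 continue  boundary S*=-
step 1: (k=1,j=0): S=80.1932, K−S=20.5268, hold=23.7960 ⇒ V=23.7960 continue | (k=1,j=1): S=108.8051, K−S=0.0000, hold=8.9948 ⇒ V=8.9948 continue  boundary S*=-
step 0: (k=0,j=0): S=93.4100, K−S=7.3100, hold=16.8049 ⇒ V=16.8049 continue  boundary S*=-

price = 16.8049
boundary = - - - 59.1052 68.8464
tree:
16.8049
23.7960 8.9948
32.3043 14.3078 3.0404
41.6148 21.9530 5.7464 0.0000
49.9778 31.8736 10.8607 0.0000 0.0000
57.1574 41.6148 20.5268 0.0000 0.0000 0.0000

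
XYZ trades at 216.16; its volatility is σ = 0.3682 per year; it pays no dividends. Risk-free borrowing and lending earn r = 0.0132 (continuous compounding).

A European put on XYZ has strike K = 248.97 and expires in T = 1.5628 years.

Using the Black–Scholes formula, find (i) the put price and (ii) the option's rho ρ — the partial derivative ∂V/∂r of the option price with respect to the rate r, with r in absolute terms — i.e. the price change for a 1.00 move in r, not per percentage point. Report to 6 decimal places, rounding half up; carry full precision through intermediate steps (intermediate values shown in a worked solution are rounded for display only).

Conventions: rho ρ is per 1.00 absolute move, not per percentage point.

price = 57.136460
ρ = -262.517936

σ√T = 0.3682·√1.5628 = 0.460294
d₁ = (ln(S/K) + (r+σ²/2)T) / (σ√T) = (ln(216.16/248.97) + (0.0132+0.3682²/2)·1.5628) / 0.460294 = (-0.141314 + 0.126564) / 0.460294 = -0.032043
d₂ = d₁ − σ√T = -0.032043 − 0.460294 = -0.492337
e^{−rT} = 0.979582
N(−d₁) = 0.512781,  N(−d₂) = 0.688760
Put price V = K·e^{−rT}·N(−d₂) − S·N(−d₁) = 167.979227 − 110.842767 = 57.136460
ρ = −K·T·e^{−rT}·N(−d₂) = -262.517936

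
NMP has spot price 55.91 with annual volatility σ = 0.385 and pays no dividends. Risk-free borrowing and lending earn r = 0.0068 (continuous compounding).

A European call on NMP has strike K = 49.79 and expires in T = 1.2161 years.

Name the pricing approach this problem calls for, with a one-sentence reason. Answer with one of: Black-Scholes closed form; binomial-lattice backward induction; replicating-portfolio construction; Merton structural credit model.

Key observation: a European-exercise option on NMP struck at 49.79 — a GBM underlying with constant parameters — admits an analytic price: the data contain no early exercise, no discrete tree, no debt structure.

framework: Black-Scholes closed form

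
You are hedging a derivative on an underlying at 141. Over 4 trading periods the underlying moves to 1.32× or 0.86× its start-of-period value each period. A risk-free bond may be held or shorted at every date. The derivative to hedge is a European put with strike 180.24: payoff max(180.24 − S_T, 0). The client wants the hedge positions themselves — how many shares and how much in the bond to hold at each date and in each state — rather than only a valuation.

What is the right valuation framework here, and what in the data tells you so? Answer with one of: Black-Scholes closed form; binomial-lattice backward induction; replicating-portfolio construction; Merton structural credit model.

Key observation: what is demanded is not a single number but the (Δ, B) position at each node of the 1.32/0.86 tree starting at 141; constructing those positions is the replicating-portfolio method.

framework: replicating-portfolio construction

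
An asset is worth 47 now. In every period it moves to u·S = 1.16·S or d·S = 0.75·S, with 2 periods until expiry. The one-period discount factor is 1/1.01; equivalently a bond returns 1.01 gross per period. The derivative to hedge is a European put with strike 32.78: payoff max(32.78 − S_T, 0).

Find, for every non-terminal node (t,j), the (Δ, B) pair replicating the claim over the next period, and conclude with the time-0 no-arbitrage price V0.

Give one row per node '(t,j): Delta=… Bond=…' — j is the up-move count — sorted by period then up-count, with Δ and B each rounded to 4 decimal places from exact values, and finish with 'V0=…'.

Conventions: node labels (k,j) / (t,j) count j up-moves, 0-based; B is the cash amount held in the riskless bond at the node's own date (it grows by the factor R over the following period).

(0,0): Delta=-0.1192 Bond=6.4358
(1,0): Delta=-0.4389 Bond=17.7670
(1,1): Delta=0.0000 Bond=0.0000
V0=0.8322

Arbitrage-free pricing uses the up-move probability p* = (R−d)/(u−d) = 0.6341, discounting each step at R = 1.01.
At maturity the claim pays: V(2,0)=6.3425, V(2,1)=0.0000, V(2,2)=0.0000
Node (1,0) S=35.2500: V=(p*·0.0000+(1−p*)·6.3425)/1.01=2.2975; Δ=(0.0000−6.3425)/(40.8900−26.4375)=-0.4389; B=V−Δ·S=17.7670
Node (1,1) S=54.5200: V=(p*·0.0000+(1−p*)·0.0000)/1.01=0.0000; Δ=(0.0000−0.0000)/(63.2432−40.8900)=0.0000; B=V−Δ·S=0.0000
Node (0,0) S=47.0000: V=(p*·0.0000+(1−p*)·2.2975)/1.01=0.8322; Δ=(0.0000−2.2975)/(54.5200−35.2500)=-0.1192; B=V−Δ·S=6.4358
As a check, the time-0 holding Δ(0,0)·S0 + B(0,0) comes to 0.8322 — exactly V0.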